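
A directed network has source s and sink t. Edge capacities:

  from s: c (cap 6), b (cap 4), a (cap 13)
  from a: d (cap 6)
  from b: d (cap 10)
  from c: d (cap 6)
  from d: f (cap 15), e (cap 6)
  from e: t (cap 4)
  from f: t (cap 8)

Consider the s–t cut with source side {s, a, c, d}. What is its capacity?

Edges leaving {s, a, c, d}: s→b (4), d→e (6), d→f (15).
Cut capacity = 4 + 6 + 15 = 25.

25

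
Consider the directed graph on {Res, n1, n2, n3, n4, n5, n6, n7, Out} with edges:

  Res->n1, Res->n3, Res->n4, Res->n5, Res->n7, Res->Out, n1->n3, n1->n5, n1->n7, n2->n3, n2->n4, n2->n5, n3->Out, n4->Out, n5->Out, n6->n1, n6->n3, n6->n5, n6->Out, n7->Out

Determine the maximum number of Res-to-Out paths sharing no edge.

Assign every edge capacity 1; by Menger, the answer equals the max flow.
Path Res→Out (+1); total 1.
Path Res→n3→Out (+1); total 2.
Path Res→n4→Out (+1); total 3.
Path Res→n5→Out (+1); total 4.
Path Res→n7→Out (+1); total 5.
No residual Res→Out path; max flow = 5.
Certifying cut of size 5: {Res→Out, Res→n4, n3→Out, n5→Out, n7→Out}.

5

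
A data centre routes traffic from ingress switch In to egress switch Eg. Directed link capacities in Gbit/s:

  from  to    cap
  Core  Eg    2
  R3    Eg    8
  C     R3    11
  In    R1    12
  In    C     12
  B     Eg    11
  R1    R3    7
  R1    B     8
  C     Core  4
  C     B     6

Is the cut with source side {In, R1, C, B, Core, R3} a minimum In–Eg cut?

Yes — it is a minimum cut (capacity 21).

Given cut capacity: 11 + 2 + 8 = 21.
Augment In→R1→B→Eg: bottleneck 8, flow now 8.
Augment In→R1→R3→Eg: bottleneck 4, flow now 12.
Augment In→C→B→Eg: bottleneck 3, flow now 15.
Augment In→C→Core→Eg: bottleneck 2, flow now 17.
Augment In→C→R3→Eg: bottleneck 4, flow now 21.
No augmenting path remains; maximum flow = 21.
Cut capacity 21 equals the max flow, so it is a minimum cut.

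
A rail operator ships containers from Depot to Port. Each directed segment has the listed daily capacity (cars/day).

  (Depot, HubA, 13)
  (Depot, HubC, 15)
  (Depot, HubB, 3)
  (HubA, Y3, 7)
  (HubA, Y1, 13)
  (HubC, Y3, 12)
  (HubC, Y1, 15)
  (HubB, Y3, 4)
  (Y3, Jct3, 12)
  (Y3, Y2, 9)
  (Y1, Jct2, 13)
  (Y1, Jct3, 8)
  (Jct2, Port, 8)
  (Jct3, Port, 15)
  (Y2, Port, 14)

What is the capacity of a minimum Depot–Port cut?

31

Augment Depot→HubA→Y3→Jct3→Port: bottleneck 7, flow now 7.
Augment Depot→HubA→Y1→Jct2→Port: bottleneck 6, flow now 13.
Augment Depot→HubC→Y3→Jct3→Port: bottleneck 5, flow now 18.
Augment Depot→HubC→Y3→Y2→Port: bottleneck 7, flow now 25.
Augment Depot→HubC→Y1→Jct2→Port: bottleneck 2, flow now 27.
Augment Depot→HubC→Y1→Jct3→Port: bottleneck 1, flow now 28.
Augment Depot→HubB→Y3→Y2→Port: bottleneck 2, flow now 30.
Augment Depot→HubB→Y3→HubA→Y1→Jct3→Port: bottleneck 1, flow now 31. (uses reverse residual edge)
No augmenting path remains; maximum flow = 31.
By max-flow min-cut, the minimum cut capacity equals the max flow.
In the residual graph, reachable from Depot: {Depot}.
Min-cut edges: Depot→HubA (13), Depot→HubC (15), Depot→HubB (3); capacity 13 + 15 + 3 = 31.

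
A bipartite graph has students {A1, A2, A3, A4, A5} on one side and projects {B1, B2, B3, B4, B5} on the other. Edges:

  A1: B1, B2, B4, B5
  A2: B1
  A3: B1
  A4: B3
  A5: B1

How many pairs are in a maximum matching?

3

Unit-capacity flow: source→left, listed edges, right→sink; max matching = max flow.
Augmenting path A1→B1 (+1); matched 1.
Augmenting path A4→B3 (+1); matched 2.
Augmenting path A2→B1→A1→B2 (+1); matched 3.
No augmenting path remains; maximum matching = 3.
König certificate: {A1, A4, B1} is a vertex cover of size 3 (every listed pair touches it), so no matching can be larger.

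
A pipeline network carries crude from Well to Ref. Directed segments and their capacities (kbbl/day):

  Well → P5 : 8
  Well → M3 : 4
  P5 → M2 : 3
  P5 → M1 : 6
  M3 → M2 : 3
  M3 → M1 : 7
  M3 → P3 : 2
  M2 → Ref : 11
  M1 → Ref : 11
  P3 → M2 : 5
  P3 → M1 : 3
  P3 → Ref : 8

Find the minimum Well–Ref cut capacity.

Augment Well→P5→M2→Ref: bottleneck 3, flow now 3.
Augment Well→P5→M1→Ref: bottleneck 5, flow now 8.
Augment Well→M3→M2→Ref: bottleneck 3, flow now 11.
Augment Well→M3→M1→Ref: bottleneck 1, flow now 12.
No augmenting path remains; maximum flow = 12.
By max-flow min-cut, the minimum cut capacity equals the max flow.
In the residual graph, reachable from Well: {Well}.
Min-cut edges: Well→P5 (8), Well→M3 (4); capacity 8 + 4 = 12.

12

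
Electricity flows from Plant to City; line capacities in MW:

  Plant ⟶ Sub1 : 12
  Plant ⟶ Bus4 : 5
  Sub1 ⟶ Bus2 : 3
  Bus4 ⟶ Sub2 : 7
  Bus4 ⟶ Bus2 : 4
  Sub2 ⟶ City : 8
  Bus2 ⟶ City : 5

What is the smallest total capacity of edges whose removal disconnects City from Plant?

8

Augment Plant→Sub1→Bus2→City: bottleneck 3, flow now 3.
Augment Plant→Bus4→Sub2→City: bottleneck 5, flow now 8.
No augmenting path remains; maximum flow = 8.
By max-flow min-cut, the minimum cut capacity equals the max flow.
In the residual graph, reachable from Plant: {Plant, Sub1}.
Min-cut edges: Plant→Bus4 (5), Sub1→Bus2 (3); capacity 5 + 3 = 8.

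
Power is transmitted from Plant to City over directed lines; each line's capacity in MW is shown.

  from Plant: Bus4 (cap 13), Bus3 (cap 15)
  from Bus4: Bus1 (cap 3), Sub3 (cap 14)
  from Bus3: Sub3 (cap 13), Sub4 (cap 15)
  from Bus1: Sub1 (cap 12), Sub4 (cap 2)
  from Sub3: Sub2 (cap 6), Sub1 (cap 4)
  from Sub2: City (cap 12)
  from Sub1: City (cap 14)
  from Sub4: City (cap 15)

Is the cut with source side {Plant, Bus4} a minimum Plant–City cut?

Given cut capacity: 15 + 3 + 14 = 32.
Augment Plant→Bus3→Sub4→City: bottleneck 15, flow now 15.
Augment Plant→Bus4→Bus1→Sub1→City: bottleneck 3, flow now 18.
Augment Plant→Bus4→Sub3→Sub2→City: bottleneck 6, flow now 24.
Augment Plant→Bus4→Sub3→Sub1→City: bottleneck 4, flow now 28.
No augmenting path remains; maximum flow = 28.
In the residual graph, reachable from Plant: {Plant}.
Min-cut edges: Plant→Bus4 (13), Plant→Bus3 (15); capacity 13 + 15 = 28.
Cut capacity 32 exceeds the max flow 28, so it is not minimum.

No — its capacity is 32, but the minimum cut has capacity 28.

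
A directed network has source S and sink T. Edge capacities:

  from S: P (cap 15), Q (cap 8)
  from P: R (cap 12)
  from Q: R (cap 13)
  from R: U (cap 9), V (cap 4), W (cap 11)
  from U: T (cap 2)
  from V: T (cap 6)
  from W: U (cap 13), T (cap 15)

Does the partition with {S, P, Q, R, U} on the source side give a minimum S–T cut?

Given cut capacity: 4 + 11 + 2 = 17.
Augment S→P→R→U→T: bottleneck 2, flow now 2.
Augment S→P→R→V→T: bottleneck 4, flow now 6.
Augment S→P→R→W→T: bottleneck 6, flow now 12.
Augment S→Q→R→W→T: bottleneck 5, flow now 17.
No augmenting path remains; maximum flow = 17.
Cut capacity 17 equals the max flow, so it is a minimum cut.

Yes — it is a minimum cut (capacity 17).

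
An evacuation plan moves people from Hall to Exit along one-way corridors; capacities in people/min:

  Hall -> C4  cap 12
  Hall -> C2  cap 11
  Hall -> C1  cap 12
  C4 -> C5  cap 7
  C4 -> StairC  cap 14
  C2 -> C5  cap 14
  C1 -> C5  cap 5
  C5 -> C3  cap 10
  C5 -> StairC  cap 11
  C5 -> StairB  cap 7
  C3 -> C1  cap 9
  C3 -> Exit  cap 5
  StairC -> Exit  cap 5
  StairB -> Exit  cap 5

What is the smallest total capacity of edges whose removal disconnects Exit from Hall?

15

Augment Hall→C4→StairC→Exit: bottleneck 5, flow now 5.
Augment Hall→C4→C5→C3→Exit: bottleneck 5, flow now 10.
Augment Hall→C4→C5→StairB→Exit: bottleneck 2, flow now 12.
Augment Hall→C2→C5→StairB→Exit: bottleneck 3, flow now 15.
No augmenting path remains; maximum flow = 15.
By max-flow min-cut, the minimum cut capacity equals the max flow.
In the residual graph, reachable from Hall: {Hall, C4, C2, C1, C5, C3, StairC, StairB}.
Min-cut edges: C3→Exit (5), StairC→Exit (5), StairB→Exit (5); capacity 5 + 5 + 5 = 15.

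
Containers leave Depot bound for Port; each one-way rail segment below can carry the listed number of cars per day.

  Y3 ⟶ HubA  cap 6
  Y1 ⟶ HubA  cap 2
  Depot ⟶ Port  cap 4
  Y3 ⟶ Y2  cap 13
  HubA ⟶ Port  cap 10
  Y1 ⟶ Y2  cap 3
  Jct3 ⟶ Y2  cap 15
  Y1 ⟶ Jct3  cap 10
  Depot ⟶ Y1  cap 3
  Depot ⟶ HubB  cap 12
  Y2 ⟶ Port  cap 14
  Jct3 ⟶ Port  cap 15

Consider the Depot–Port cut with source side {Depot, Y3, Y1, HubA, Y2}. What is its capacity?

50

Edges leaving {Depot, Y3, Y1, HubA, Y2}: Depot→HubB (12), Depot→Port (4), Y1→Jct3 (10), HubA→Port (10), Y2→Port (14).
Cut capacity = 12 + 4 + 10 + 10 + 14 = 50.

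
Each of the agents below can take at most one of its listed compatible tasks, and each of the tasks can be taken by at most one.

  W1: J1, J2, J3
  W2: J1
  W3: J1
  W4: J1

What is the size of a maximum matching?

2

Unit-capacity flow: source→left, listed edges, right→sink; max matching = max flow.
Augmenting path W1→J1 (+1); matched 1.
Augmenting path W2→J1→W1→J2 (+1); matched 2.
No augmenting path remains; maximum matching = 2.
König certificate: {W1, J1} is a vertex cover of size 2 (every listed pair touches it), so no matching can be larger.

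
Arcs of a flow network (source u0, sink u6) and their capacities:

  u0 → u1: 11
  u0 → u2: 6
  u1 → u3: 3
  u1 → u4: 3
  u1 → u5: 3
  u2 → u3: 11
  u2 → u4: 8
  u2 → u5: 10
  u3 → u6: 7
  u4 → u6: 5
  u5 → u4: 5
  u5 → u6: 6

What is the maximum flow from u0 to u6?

Augment u0→u1→u3→u6: bottleneck 3, flow now 3.
Augment u0→u1→u4→u6: bottleneck 3, flow now 6.
Augment u0→u1→u5→u6: bottleneck 3, flow now 9.
Augment u0→u2→u3→u6: bottleneck 4, flow now 13.
Augment u0→u2→u4→u6: bottleneck 2, flow now 15.
No augmenting path remains; maximum flow = 15.
In the residual graph, reachable from u0: {u0, u1}.
Min-cut edges: u0→u2 (6), u1→u3 (3), u1→u4 (3), u1→u5 (3); capacity 6 + 3 + 3 + 3 = 15.
This cut is saturated, so no flow can exceed 15.

15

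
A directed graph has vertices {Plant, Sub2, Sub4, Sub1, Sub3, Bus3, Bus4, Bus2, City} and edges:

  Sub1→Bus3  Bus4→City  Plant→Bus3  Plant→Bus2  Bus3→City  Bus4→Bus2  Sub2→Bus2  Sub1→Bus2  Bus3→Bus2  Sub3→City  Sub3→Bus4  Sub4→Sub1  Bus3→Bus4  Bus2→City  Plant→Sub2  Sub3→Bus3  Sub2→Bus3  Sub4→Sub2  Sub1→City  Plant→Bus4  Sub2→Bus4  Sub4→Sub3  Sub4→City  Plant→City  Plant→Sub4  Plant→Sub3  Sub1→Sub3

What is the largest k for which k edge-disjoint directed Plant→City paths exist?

Assign every edge capacity 1; by Menger, the answer equals the max flow.
Path Plant→City (+1); total 1.
Path Plant→Sub4→City (+1); total 2.
Path Plant→Sub3→City (+1); total 3.
Path Plant→Bus3→City (+1); total 4.
Path Plant→Bus4→City (+1); total 5.
Path Plant→Bus2→City (+1); total 6.
No residual Plant→City path; max flow = 6.
Certifying cut of size 6: {Bus2→City, Bus3→City, Bus4→City, Plant→City, Plant→Sub3, Plant→Sub4}.

6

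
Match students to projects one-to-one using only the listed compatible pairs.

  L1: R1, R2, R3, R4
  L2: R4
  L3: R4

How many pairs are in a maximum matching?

Unit-capacity flow: source→left, listed edges, right→sink; max matching = max flow.
Augmenting path L1→R1 (+1); matched 1.
Augmenting path L2→R4 (+1); matched 2.
No augmenting path remains; maximum matching = 2.
König certificate: {L1, R4} is a vertex cover of size 2 (every listed pair touches it), so no matching can be larger.

2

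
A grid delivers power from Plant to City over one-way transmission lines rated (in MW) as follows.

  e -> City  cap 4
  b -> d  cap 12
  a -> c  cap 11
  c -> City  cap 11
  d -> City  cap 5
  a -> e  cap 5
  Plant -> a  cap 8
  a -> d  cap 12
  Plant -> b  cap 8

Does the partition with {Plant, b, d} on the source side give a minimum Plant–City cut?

Given cut capacity: 8 + 5 = 13.
Augment Plant→a→c→City: bottleneck 8, flow now 8.
Augment Plant→b→d→City: bottleneck 5, flow now 13.
No augmenting path remains; maximum flow = 13.
Cut capacity 13 equals the max flow, so it is a minimum cut.

Yes — it is a minimum cut (capacity 13).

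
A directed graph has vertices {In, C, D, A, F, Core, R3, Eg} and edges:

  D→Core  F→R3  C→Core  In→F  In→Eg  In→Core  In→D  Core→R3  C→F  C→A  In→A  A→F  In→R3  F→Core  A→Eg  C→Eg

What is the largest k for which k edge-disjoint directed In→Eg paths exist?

2

Assign every edge capacity 1; by Menger, the answer equals the max flow.
Path In→Eg (+1); total 1.
Path In→A→Eg (+1); total 2.
No residual In→Eg path; max flow = 2.
Certifying cut of size 2: {In→A, In→Eg}.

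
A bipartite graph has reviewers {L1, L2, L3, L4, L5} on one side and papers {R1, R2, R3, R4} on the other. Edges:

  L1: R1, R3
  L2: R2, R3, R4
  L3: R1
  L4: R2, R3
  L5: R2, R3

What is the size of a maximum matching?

Unit-capacity flow: source→left, listed edges, right→sink; max matching = max flow.
Augmenting path L1→R1 (+1); matched 1.
Augmenting path L2→R2 (+1); matched 2.
Augmenting path L4→R3 (+1); matched 3.
Augmenting path L5→R2→L2→R4 (+1); matched 4.
No augmenting path remains; maximum matching = 4.
König certificate: {L2, R1, R2, R3} is a vertex cover of size 4 (every listed pair touches it), so no matching can be larger.

4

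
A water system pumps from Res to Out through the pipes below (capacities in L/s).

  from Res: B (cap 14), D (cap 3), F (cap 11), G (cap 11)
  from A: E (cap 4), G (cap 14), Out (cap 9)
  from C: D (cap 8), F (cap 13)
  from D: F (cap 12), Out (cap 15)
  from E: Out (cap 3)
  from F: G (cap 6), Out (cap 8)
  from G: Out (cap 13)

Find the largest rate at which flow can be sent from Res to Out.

Augment Res→D→Out: bottleneck 3, flow now 3.
Augment Res→F→Out: bottleneck 8, flow now 11.
Augment Res→G→Out: bottleneck 11, flow now 22.
Augment Res→F→G→Out: bottleneck 2, flow now 24.
No augmenting path remains; maximum flow = 24.
In the residual graph, reachable from Res: {Res, B, F, G}.
Min-cut edges: Res→D (3), F→Out (8), G→Out (13); capacity 3 + 8 + 13 = 24.
This cut is saturated, so no flow can exceed 24.

24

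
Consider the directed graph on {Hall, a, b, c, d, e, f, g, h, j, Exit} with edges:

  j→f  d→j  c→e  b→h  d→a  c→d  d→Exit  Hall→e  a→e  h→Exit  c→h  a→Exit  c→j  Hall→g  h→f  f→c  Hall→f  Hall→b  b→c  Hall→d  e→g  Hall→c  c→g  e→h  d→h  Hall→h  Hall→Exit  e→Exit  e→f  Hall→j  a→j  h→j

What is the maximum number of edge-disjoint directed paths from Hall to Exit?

5

Assign every edge capacity 1; by Menger, the answer equals the max flow.
Path Hall→Exit (+1); total 1.
Path Hall→d→Exit (+1); total 2.
Path Hall→e→Exit (+1); total 3.
Path Hall→h→Exit (+1); total 4.
Path Hall→c→d→a→Exit (+1); total 5.
No residual Hall→Exit path; max flow = 5.
Certifying cut of size 5: {Hall→Exit, Hall→d, c→d, e→Exit, h→Exit}.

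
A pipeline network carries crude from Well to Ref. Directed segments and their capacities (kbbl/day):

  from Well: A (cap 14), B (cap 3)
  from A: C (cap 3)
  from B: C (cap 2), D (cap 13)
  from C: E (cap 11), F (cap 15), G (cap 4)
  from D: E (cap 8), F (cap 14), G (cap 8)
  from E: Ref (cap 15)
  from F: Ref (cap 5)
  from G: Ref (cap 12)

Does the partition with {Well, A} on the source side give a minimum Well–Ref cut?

Yes — it is a minimum cut (capacity 6).

Given cut capacity: 3 + 3 = 6.
Augment Well→A→C→E→Ref: bottleneck 3, flow now 3.
Augment Well→B→C→E→Ref: bottleneck 2, flow now 5.
Augment Well→B→D→E→Ref: bottleneck 1, flow now 6.
No augmenting path remains; maximum flow = 6.
Cut capacity 6 equals the max flow, so it is a minimum cut.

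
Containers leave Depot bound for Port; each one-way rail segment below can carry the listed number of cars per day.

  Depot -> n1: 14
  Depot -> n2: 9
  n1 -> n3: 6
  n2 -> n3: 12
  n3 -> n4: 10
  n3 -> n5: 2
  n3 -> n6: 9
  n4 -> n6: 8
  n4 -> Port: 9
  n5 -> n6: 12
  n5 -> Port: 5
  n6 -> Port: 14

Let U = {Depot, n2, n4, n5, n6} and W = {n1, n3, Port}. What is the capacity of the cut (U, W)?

Edges leaving {Depot, n2, n4, n5, n6}: Depot→n1 (14), n2→n3 (12), n4→Port (9), n5→Port (5), n6→Port (14).
Cut capacity = 14 + 12 + 9 + 5 + 14 = 54.

54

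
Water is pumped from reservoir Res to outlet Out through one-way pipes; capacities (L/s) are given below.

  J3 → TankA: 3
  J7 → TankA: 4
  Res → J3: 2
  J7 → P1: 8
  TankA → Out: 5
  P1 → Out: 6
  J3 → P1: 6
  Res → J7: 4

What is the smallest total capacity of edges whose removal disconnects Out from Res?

6

Augment Res→J7→TankA→Out: bottleneck 4, flow now 4.
Augment Res→J3→TankA→Out: bottleneck 1, flow now 5.
Augment Res→J3→P1→Out: bottleneck 1, flow now 6.
No augmenting path remains; maximum flow = 6.
By max-flow min-cut, the minimum cut capacity equals the max flow.
In the residual graph, reachable from Res: {Res}.
Min-cut edges: Res→J7 (4), Res→J3 (2); capacity 4 + 2 = 6.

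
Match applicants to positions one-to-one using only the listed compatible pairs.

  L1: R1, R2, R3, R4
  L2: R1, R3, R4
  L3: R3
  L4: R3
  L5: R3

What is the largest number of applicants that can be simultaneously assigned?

3

Unit-capacity flow: source→left, listed edges, right→sink; max matching = max flow.
Augmenting path L1→R1 (+1); matched 1.
Augmenting path L2→R3 (+1); matched 2.
Augmenting path L3→R3→L2→R4 (+1); matched 3.
No augmenting path remains; maximum matching = 3.
König certificate: {L1, L2, R3} is a vertex cover of size 3 (every listed pair touches it), so no matching can be larger.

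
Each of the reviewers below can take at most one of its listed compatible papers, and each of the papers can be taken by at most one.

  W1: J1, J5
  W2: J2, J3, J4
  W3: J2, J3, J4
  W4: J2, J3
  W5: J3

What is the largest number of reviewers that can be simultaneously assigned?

4

Unit-capacity flow: source→left, listed edges, right→sink; max matching = max flow.
Augmenting path W1→J1 (+1); matched 1.
Augmenting path W2→J2 (+1); matched 2.
Augmenting path W3→J3 (+1); matched 3.
Augmenting path W4→J2→W2→J4 (+1); matched 4.
No augmenting path remains; maximum matching = 4.
König certificate: {W1, J2, J3, J4} is a vertex cover of size 4 (every listed pair touches it), so no matching can be larger.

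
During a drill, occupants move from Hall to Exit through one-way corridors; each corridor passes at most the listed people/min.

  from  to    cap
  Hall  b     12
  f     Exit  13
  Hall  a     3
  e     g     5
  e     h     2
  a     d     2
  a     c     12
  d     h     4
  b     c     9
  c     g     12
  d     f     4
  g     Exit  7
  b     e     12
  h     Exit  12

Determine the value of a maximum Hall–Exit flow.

11

Augment Hall→a→c→g→Exit: bottleneck 3, flow now 3.
Augment Hall→b→c→g→Exit: bottleneck 4, flow now 7.
Augment Hall→b→e→h→Exit: bottleneck 2, flow now 9.
Augment Hall→b→c→a→d→f→Exit: bottleneck 2, flow now 11. (uses reverse residual edge)
No augmenting path remains; maximum flow = 11.
In the residual graph, reachable from Hall: {Hall, a, b, c, e, g}.
Min-cut edges: a→d (2), e→h (2), g→Exit (7); capacity 2 + 2 + 7 = 11.
This cut is saturated, so no flow can exceed 11.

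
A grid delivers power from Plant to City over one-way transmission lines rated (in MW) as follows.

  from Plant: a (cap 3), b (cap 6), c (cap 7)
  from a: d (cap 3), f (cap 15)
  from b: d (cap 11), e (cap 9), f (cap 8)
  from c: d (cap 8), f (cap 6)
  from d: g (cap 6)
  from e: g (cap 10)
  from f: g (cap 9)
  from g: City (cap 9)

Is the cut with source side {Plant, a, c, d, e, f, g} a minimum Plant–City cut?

No — its capacity is 15, but the minimum cut has capacity 9.

Given cut capacity: 6 + 9 = 15.
Augment Plant→a→d→g→City: bottleneck 3, flow now 3.
Augment Plant→b→d→g→City: bottleneck 3, flow now 6.
Augment Plant→b→e→g→City: bottleneck 3, flow now 9.
No augmenting path remains; maximum flow = 9.
In the residual graph, reachable from Plant: {Plant, a, b, c, d, e, f, g}.
Min-cut edges: g→City (9); capacity 9 = 9.
Cut capacity 15 exceeds the max flow 9, so it is not minimum.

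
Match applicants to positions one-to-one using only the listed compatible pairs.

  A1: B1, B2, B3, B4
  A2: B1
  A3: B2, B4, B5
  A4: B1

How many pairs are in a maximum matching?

Unit-capacity flow: source→left, listed edges, right→sink; max matching = max flow.
Augmenting path A1→B1 (+1); matched 1.
Augmenting path A3→B2 (+1); matched 2.
Augmenting path A2→B1→A1→B3 (+1); matched 3.
No augmenting path remains; maximum matching = 3.
König certificate: {A1, A3, B1} is a vertex cover of size 3 (every listed pair touches it), so no matching can be larger.

3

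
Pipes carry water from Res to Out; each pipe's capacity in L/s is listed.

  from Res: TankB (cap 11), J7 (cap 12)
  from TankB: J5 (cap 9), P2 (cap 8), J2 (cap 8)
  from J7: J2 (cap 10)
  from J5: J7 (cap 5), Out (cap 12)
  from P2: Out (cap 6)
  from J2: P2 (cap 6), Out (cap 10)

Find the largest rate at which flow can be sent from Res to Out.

Augment Res→TankB→J5→Out: bottleneck 9, flow now 9.
Augment Res→TankB→P2→Out: bottleneck 2, flow now 11.
Augment Res→J7→J2→Out: bottleneck 10, flow now 21.
No augmenting path remains; maximum flow = 21.
In the residual graph, reachable from Res: {Res, J7}.
Min-cut edges: Res→TankB (11), J7→J2 (10); capacity 11 + 10 = 21.
This cut is saturated, so no flow can exceed 21.

21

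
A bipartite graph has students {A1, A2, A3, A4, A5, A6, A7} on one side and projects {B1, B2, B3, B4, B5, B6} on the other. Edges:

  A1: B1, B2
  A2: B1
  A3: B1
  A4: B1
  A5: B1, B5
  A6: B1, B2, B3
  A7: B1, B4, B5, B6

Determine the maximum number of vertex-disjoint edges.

5

Unit-capacity flow: source→left, listed edges, right→sink; max matching = max flow.
Augmenting path A1→B1 (+1); matched 1.
Augmenting path A5→B5 (+1); matched 2.
Augmenting path A6→B2 (+1); matched 3.
Augmenting path A7→B4 (+1); matched 4.
Augmenting path A2→B1→A1→B2→A6→B3 (+1); matched 5.
No augmenting path remains; maximum matching = 5.
König certificate: {A1, A5, A6, A7, B1} is a vertex cover of size 5 (every listed pair touches it), so no matching can be larger.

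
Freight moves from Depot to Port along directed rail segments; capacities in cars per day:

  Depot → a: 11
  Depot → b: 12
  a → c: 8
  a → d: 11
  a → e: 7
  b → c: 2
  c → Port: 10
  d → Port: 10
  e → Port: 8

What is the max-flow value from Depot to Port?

Augment Depot→a→c→Port: bottleneck 8, flow now 8.
Augment Depot→a→d→Port: bottleneck 3, flow now 11.
Augment Depot→b→c→Port: bottleneck 2, flow now 13.
No augmenting path remains; maximum flow = 13.
In the residual graph, reachable from Depot: {Depot, b}.
Min-cut edges: Depot→a (11), b→c (2); capacity 11 + 2 = 13.
This cut is saturated, so no flow can exceed 13.

13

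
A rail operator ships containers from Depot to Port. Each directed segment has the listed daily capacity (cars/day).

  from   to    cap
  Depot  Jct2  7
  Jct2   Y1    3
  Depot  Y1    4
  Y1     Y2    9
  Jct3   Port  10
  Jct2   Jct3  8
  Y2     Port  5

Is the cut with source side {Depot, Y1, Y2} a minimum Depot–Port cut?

No — its capacity is 12, but the minimum cut has capacity 11.

Given cut capacity: 7 + 5 = 12.
Augment Depot→Jct2→Jct3→Port: bottleneck 7, flow now 7.
Augment Depot→Y1→Y2→Port: bottleneck 4, flow now 11.
No augmenting path remains; maximum flow = 11.
In the residual graph, reachable from Depot: {Depot}.
Min-cut edges: Depot→Jct2 (7), Depot→Y1 (4); capacity 7 + 4 = 11.
Cut capacity 12 exceeds the max flow 11, so it is not minimum.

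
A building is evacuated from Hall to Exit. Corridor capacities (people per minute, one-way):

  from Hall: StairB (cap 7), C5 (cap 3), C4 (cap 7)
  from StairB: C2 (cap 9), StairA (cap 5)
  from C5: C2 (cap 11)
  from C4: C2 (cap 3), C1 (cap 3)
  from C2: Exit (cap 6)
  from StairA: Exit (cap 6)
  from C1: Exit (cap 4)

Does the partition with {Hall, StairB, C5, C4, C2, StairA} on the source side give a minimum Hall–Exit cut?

No — its capacity is 15, but the minimum cut has capacity 14.

Given cut capacity: 3 + 6 + 6 = 15.
Augment Hall→StairB→C2→Exit: bottleneck 6, flow now 6.
Augment Hall→StairB→StairA→Exit: bottleneck 1, flow now 7.
Augment Hall→C4→C1→Exit: bottleneck 3, flow now 10.
Augment Hall→C5→C2→StairB→StairA→Exit: bottleneck 3, flow now 13. (uses reverse residual edge)
Augment Hall→C4→C2→StairB→StairA→Exit: bottleneck 1, flow now 14. (uses reverse residual edge)
No augmenting path remains; maximum flow = 14.
In the residual graph, reachable from Hall: {Hall, StairB, C5, C4, C2}.
Min-cut edges: StairB→StairA (5), C4→C1 (3), C2→Exit (6); capacity 5 + 3 + 6 = 14.
Cut capacity 15 exceeds the max flow 14, so it is not minimum.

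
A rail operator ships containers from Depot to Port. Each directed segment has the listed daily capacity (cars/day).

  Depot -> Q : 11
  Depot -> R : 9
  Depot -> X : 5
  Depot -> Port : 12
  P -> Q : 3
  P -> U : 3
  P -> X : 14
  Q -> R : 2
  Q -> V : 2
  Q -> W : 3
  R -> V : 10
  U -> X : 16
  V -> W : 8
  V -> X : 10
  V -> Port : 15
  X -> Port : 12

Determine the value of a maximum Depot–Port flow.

Augment Depot→Port: bottleneck 12, flow now 12.
Augment Depot→X→Port: bottleneck 5, flow now 17.
Augment Depot→Q→V→Port: bottleneck 2, flow now 19.
Augment Depot→R→V→Port: bottleneck 9, flow now 28.
Augment Depot→Q→R→V→Port: bottleneck 1, flow now 29.
No augmenting path remains; maximum flow = 29.
In the residual graph, reachable from Depot: {Depot, Q, R, W}.
Min-cut edges: Depot→X (5), Depot→Port (12), Q→V (2), R→V (10); capacity 5 + 12 + 2 + 10 = 29.
This cut is saturated, so no flow can exceed 29.

29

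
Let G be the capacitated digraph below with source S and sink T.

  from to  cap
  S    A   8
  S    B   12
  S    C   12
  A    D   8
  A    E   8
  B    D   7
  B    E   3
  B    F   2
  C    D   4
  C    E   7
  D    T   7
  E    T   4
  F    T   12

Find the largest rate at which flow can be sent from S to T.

Augment S→A→D→T: bottleneck 7, flow now 7.
Augment S→A→E→T: bottleneck 1, flow now 8.
Augment S→B→E→T: bottleneck 3, flow now 11.
Augment S→B→F→T: bottleneck 2, flow now 13.
No augmenting path remains; maximum flow = 13.
In the residual graph, reachable from S: {S, A, B, C, D, E}.
Min-cut edges: B→F (2), D→T (7), E→T (4); capacity 2 + 7 + 4 = 13.
This cut is saturated, so no flow can exceed 13.

13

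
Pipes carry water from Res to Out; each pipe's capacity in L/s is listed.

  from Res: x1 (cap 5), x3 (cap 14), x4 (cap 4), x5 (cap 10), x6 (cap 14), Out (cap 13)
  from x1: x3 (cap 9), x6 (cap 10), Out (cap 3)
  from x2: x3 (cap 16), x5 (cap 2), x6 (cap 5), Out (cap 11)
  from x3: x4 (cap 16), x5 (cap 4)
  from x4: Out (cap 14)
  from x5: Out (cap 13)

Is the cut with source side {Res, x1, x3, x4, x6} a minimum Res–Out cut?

No — its capacity is 44, but the minimum cut has capacity 43.

Given cut capacity: 10 + 13 + 3 + 4 + 14 = 44.
Augment Res→Out: bottleneck 13, flow now 13.
Augment Res→x1→Out: bottleneck 3, flow now 16.
Augment Res→x4→Out: bottleneck 4, flow now 20.
Augment Res→x5→Out: bottleneck 10, flow now 30.
Augment Res→x3→x4→Out: bottleneck 10, flow now 40.
Augment Res→x3→x5→Out: bottleneck 3, flow now 43.
No augmenting path remains; maximum flow = 43.
In the residual graph, reachable from Res: {Res, x1, x3, x4, x5, x6}.
Min-cut edges: Res→Out (13), x1→Out (3), x4→Out (14), x5→Out (13); capacity 13 + 3 + 14 + 13 = 43.
Cut capacity 44 exceeds the max flow 43, so it is not minimum.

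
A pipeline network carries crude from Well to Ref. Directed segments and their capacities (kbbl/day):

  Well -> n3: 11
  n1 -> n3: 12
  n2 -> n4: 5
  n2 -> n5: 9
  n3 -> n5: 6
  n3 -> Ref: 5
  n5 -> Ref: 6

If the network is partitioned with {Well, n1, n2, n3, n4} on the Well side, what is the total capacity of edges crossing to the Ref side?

Edges leaving {Well, n1, n2, n3, n4}: n2→n5 (9), n3→n5 (6), n3→Ref (5).
Cut capacity = 9 + 6 + 5 = 20.

20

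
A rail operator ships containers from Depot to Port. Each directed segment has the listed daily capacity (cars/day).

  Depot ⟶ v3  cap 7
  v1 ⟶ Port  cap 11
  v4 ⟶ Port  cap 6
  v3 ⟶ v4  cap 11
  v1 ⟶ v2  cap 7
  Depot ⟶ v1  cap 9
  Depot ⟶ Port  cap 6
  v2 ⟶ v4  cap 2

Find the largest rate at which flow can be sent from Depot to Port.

21

Augment Depot→Port: bottleneck 6, flow now 6.
Augment Depot→v1→Port: bottleneck 9, flow now 15.
Augment Depot→v3→v4→Port: bottleneck 6, flow now 21.
No augmenting path remains; maximum flow = 21.
In the residual graph, reachable from Depot: {Depot, v3, v4}.
Min-cut edges: Depot→v1 (9), Depot→Port (6), v4→Port (6); capacity 9 + 6 + 6 = 21.
This cut is saturated, so no flow can exceed 21.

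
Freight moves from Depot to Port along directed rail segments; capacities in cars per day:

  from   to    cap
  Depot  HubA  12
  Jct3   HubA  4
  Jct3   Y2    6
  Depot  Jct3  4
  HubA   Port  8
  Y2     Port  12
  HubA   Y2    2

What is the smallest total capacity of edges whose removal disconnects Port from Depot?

14

Augment Depot→HubA→Port: bottleneck 8, flow now 8.
Augment Depot→Jct3→Y2→Port: bottleneck 4, flow now 12.
Augment Depot→HubA→Y2→Port: bottleneck 2, flow now 14.
No augmenting path remains; maximum flow = 14.
By max-flow min-cut, the minimum cut capacity equals the max flow.
In the residual graph, reachable from Depot: {Depot, HubA}.
Min-cut edges: Depot→Jct3 (4), HubA→Y2 (2), HubA→Port (8); capacity 4 + 2 + 8 = 14.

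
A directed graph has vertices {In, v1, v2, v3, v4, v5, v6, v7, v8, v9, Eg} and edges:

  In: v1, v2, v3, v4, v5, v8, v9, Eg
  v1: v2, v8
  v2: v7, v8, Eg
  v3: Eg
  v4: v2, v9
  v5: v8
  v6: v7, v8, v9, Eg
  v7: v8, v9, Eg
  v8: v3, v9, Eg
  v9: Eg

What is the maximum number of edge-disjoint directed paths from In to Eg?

Assign every edge capacity 1; by Menger, the answer equals the max flow.
Path In→Eg (+1); total 1.
Path In→v2→Eg (+1); total 2.
Path In→v3→Eg (+1); total 3.
Path In→v8→Eg (+1); total 4.
Path In→v9→Eg (+1); total 5.
Path In→v1→v2→v7→Eg (+1); total 6.
No residual In→Eg path; max flow = 6.
Certifying cut of size 6: {In→Eg, v2→Eg, v2→v7, v3→Eg, v8→Eg, v9→Eg}.

6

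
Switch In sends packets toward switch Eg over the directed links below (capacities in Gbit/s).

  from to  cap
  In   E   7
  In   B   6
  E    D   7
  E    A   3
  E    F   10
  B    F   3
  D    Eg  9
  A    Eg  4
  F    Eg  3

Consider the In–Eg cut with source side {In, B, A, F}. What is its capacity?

14

Edges leaving {In, B, A, F}: In→E (7), A→Eg (4), F→Eg (3).
Cut capacity = 7 + 4 + 3 = 14.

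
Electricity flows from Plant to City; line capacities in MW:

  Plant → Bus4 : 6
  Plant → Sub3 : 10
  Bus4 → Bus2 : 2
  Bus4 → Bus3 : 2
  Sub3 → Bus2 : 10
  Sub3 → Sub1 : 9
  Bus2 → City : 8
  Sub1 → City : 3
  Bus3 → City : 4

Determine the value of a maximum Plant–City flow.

13

Augment Plant→Bus4→Bus2→City: bottleneck 2, flow now 2.
Augment Plant→Bus4→Bus3→City: bottleneck 2, flow now 4.
Augment Plant→Sub3→Bus2→City: bottleneck 6, flow now 10.
Augment Plant→Sub3→Sub1→City: bottleneck 3, flow now 13.
No augmenting path remains; maximum flow = 13.
In the residual graph, reachable from Plant: {Plant, Bus4, Sub3, Bus2, Sub1}.
Min-cut edges: Bus4→Bus3 (2), Bus2→City (8), Sub1→City (3); capacity 2 + 8 + 3 = 13.
This cut is saturated, so no flow can exceed 13.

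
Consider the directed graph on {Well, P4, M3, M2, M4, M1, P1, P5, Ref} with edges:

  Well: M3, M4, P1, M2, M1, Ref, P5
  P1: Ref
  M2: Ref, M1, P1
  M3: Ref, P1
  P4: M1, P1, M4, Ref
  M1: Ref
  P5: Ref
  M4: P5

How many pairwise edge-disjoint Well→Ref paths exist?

Assign every edge capacity 1; by Menger, the answer equals the max flow.
Path Well→Ref (+1); total 1.
Path Well→M3→Ref (+1); total 2.
Path Well→M2→Ref (+1); total 3.
Path Well→M1→Ref (+1); total 4.
Path Well→P1→Ref (+1); total 5.
Path Well→P5→Ref (+1); total 6.
No residual Well→Ref path; max flow = 6.
Certifying cut of size 6: {P5→Ref, Well→M1, Well→M2, Well→M3, Well→P1, Well→Ref}.

6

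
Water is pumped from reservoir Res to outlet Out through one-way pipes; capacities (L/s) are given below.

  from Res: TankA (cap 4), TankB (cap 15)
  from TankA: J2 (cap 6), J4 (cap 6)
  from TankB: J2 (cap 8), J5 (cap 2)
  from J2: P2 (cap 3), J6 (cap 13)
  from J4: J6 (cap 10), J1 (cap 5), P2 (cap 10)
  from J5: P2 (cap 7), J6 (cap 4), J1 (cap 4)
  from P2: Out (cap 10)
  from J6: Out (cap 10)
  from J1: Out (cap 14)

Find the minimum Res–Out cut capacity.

Augment Res→TankA→J2→P2→Out: bottleneck 3, flow now 3.
Augment Res→TankA→J2→J6→Out: bottleneck 1, flow now 4.
Augment Res→TankB→J2→J6→Out: bottleneck 8, flow now 12.
Augment Res→TankB→J5→P2→Out: bottleneck 2, flow now 14.
No augmenting path remains; maximum flow = 14.
By max-flow min-cut, the minimum cut capacity equals the max flow.
In the residual graph, reachable from Res: {Res, TankB}.
Min-cut edges: Res→TankA (4), TankB→J2 (8), TankB→J5 (2); capacity 4 + 8 + 2 = 14.

14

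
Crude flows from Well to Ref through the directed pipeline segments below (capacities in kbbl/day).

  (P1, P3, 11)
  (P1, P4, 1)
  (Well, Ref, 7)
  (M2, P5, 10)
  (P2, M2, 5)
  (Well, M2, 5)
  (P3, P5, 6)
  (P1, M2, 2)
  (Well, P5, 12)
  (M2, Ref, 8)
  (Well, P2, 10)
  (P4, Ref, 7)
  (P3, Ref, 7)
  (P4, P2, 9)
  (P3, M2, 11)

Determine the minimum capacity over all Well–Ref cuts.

Augment Well→Ref: bottleneck 7, flow now 7.
Augment Well→M2→Ref: bottleneck 5, flow now 12.
Augment Well→P2→M2→Ref: bottleneck 3, flow now 15.
No augmenting path remains; maximum flow = 15.
By max-flow min-cut, the minimum cut capacity equals the max flow.
In the residual graph, reachable from Well: {Well, P2, M2, P5}.
Min-cut edges: Well→Ref (7), M2→Ref (8); capacity 7 + 8 = 15.

15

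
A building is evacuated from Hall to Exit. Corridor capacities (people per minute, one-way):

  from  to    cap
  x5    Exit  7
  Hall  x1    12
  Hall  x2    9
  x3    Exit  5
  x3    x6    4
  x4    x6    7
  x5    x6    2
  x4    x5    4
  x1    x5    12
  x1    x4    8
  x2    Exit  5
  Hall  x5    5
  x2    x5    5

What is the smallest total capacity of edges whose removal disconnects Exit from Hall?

12

Augment Hall→x2→Exit: bottleneck 5, flow now 5.
Augment Hall→x5→Exit: bottleneck 5, flow now 10.
Augment Hall→x1→x5→Exit: bottleneck 2, flow now 12.
No augmenting path remains; maximum flow = 12.
By max-flow min-cut, the minimum cut capacity equals the max flow.
In the residual graph, reachable from Hall: {Hall, x1, x2, x4, x5, x6}.
Min-cut edges: x2→Exit (5), x5→Exit (7); capacity 5 + 7 = 12.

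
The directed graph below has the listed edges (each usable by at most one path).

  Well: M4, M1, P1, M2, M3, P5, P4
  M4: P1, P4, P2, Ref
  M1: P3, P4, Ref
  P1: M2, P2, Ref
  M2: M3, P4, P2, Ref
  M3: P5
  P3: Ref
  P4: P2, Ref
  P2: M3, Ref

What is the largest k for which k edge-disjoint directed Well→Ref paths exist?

5

Assign every edge capacity 1; by Menger, the answer equals the max flow.
Path Well→M4→Ref (+1); total 1.
Path Well→M1→Ref (+1); total 2.
Path Well→P1→Ref (+1); total 3.
Path Well→M2→Ref (+1); total 4.
Path Well→P4→Ref (+1); total 5.
No residual Well→Ref path; max flow = 5.
Certifying cut of size 5: {Well→M1, Well→M2, Well→M4, Well→P1, Well→P4}.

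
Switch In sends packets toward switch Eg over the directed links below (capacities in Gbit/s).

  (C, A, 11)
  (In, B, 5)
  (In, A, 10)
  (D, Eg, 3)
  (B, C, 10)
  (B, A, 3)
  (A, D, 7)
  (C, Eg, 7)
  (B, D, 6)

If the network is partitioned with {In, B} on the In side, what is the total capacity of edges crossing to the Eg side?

29

Edges leaving {In, B}: In→A (10), B→A (3), B→C (10), B→D (6).
Cut capacity = 10 + 3 + 10 + 6 = 29.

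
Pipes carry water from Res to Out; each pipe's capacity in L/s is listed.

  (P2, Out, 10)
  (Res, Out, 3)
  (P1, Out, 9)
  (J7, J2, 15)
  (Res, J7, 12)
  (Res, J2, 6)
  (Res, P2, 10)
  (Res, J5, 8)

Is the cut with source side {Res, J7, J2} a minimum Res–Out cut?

No — its capacity is 21, but the minimum cut has capacity 13.

Given cut capacity: 10 + 8 + 3 = 21.
Augment Res→Out: bottleneck 3, flow now 3.
Augment Res→P2→Out: bottleneck 10, flow now 13.
No augmenting path remains; maximum flow = 13.
In the residual graph, reachable from Res: {Res, J7, J2, J5}.
Min-cut edges: Res→P2 (10), Res→Out (3); capacity 10 + 3 = 13.
Cut capacity 21 exceeds the max flow 13, so it is not minimum.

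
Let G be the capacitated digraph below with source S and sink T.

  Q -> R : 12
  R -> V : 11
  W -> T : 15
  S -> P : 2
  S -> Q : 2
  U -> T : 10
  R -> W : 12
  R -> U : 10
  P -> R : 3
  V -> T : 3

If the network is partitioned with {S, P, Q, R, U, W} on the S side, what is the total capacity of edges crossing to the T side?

Edges leaving {S, P, Q, R, U, W}: R→V (11), U→T (10), W→T (15).
Cut capacity = 11 + 10 + 15 = 36.

36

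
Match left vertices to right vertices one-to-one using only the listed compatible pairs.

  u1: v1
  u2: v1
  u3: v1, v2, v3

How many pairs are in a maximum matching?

Unit-capacity flow: source→left, listed edges, right→sink; max matching = max flow.
Augmenting path u1→v1 (+1); matched 1.
Augmenting path u3→v2 (+1); matched 2.
No augmenting path remains; maximum matching = 2.
König certificate: {u3, v1} is a vertex cover of size 2 (every listed pair touches it), so no matching can be larger.

2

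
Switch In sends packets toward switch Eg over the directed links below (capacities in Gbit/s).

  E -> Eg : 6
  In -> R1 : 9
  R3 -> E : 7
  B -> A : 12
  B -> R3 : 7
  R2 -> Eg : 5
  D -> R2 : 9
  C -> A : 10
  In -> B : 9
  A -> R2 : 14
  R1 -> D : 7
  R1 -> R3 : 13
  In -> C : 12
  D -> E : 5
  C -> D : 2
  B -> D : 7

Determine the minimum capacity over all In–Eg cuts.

11

Augment In→R1→D→R2→Eg: bottleneck 5, flow now 5.
Augment In→R1→D→E→Eg: bottleneck 2, flow now 7.
Augment In→R1→R3→E→Eg: bottleneck 2, flow now 9.
Augment In→C→D→E→Eg: bottleneck 2, flow now 11.
No augmenting path remains; maximum flow = 11.
By max-flow min-cut, the minimum cut capacity equals the max flow.
In the residual graph, reachable from In: {In, R1, C, B, A, D, R3, R2, E}.
Min-cut edges: R2→Eg (5), E→Eg (6); capacity 5 + 6 = 11.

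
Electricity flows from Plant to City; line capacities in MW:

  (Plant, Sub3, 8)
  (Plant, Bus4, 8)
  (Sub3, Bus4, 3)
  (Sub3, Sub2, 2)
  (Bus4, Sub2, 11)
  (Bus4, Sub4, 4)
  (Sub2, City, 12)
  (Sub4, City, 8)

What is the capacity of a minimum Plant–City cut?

13

Augment Plant→Sub3→Sub2→City: bottleneck 2, flow now 2.
Augment Plant→Bus4→Sub2→City: bottleneck 8, flow now 10.
Augment Plant→Sub3→Bus4→Sub2→City: bottleneck 2, flow now 12.
Augment Plant→Sub3→Bus4→Sub4→City: bottleneck 1, flow now 13.
No augmenting path remains; maximum flow = 13.
By max-flow min-cut, the minimum cut capacity equals the max flow.
In the residual graph, reachable from Plant: {Plant, Sub3}.
Min-cut edges: Plant→Bus4 (8), Sub3→Bus4 (3), Sub3→Sub2 (2); capacity 8 + 3 + 2 = 13.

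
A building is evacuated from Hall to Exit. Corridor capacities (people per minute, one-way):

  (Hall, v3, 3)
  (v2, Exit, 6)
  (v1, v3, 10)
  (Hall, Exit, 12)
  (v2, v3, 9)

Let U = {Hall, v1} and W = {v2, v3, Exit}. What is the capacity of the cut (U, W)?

25

Edges leaving {Hall, v1}: Hall→v3 (3), Hall→Exit (12), v1→v3 (10).
Cut capacity = 3 + 12 + 10 = 25.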